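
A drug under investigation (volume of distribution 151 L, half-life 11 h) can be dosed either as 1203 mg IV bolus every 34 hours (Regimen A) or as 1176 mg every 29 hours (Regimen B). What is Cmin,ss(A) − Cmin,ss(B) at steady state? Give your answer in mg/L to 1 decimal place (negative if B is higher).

Regimen A: f = (1/2)^(34/11) ≈ 0.1174; Cmin,ss = (1203/151)·f/(1−f) ≈ 1.060 mg/L.
Regimen B: f = (1/2)^(29/11) ≈ 0.1608; Cmin,ss = (1176/151)·f/(1−f) ≈ 1.492 mg/L.
Difference ≈ 1.060 − 1.492 ≈ -0.432 mg/L.

-0.4 mg/L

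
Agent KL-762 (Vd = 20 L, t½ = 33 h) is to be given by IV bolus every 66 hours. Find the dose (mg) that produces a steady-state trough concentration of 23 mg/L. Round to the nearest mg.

τ/t½ = 66/33 ≈ 2, so f = (1/2)^(66/33) ≈ 0.250000.
Cmin,ss = (D/Vd)·f/(1−f), so D = Cmin,ss·Vd·(1−f)/f.
D = 23 × 20 × (1−f)/f ≈ 23 × 20 × 3.00000 ≈ 1380.00 mg.

1380 mg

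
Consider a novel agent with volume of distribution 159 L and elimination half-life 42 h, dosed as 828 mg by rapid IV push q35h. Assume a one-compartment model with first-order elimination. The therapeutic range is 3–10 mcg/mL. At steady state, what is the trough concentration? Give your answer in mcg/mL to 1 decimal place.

6.7 mcg/mL

Over one 35-h interval, 35/42 ≈ 0.83333 half-lives elapse, leaving f ≈ 0.5612 of each dose.
At steady state, accumulation factor R = 1/(1 − e^(−kτ)) ≈ 2.2789.
Single-dose peak C₀ = D/Vd = 828/159 ≈ 5.208 mcg/mL.
Steady-state peak Cmax,ss = C₀·R ≈ 5.208 × 2.2789 ≈ 11.869 mcg/mL.
One interval later, Cmin,ss = Cmax,ss·e^(−kτ) ≈ 11.869 × 0.5612 ≈ 6.661 mcg/mL.
Trough 6.7 mcg/mL vs MEC 3 mcg/mL: adequate.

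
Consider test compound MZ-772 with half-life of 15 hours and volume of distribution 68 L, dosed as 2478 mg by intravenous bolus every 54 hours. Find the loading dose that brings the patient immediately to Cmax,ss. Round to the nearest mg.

2701 mg

f = (1/2)^(54/15) ≈ 0.082469; accumulation ratio R = 1/(1−f) ≈ 1.08988.
Loading dose to hit Cmax,ss on first dose: D_load = D_maint·R ≈ 2478 × 1.08988 ≈ 2700.72 mg.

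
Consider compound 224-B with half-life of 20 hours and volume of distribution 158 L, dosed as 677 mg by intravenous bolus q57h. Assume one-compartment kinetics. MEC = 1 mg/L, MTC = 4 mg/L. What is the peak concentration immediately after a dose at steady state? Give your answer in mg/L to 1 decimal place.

5.0 mg/L

k = ln2/t½ = ln2/20 ≈ 0.034657 h⁻¹; fraction remaining f = e^(−kτ) = e^(−0.034657×57) ≈ 0.1387.
Accumulation ratio R = 1/(1 − f) ≈ 1/0.8613 ≈ 1.1610.
Each bolus raises the concentration by D/Vd = 677/158 ≈ 4.285 mg/L.
Cmax,ss = C₀/(1 − f) ≈ 4.285/0.8613 ≈ 4.975 mg/L.
Peak 5.0 mg/L vs MTC 4 mg/L: exceeds toxic threshold.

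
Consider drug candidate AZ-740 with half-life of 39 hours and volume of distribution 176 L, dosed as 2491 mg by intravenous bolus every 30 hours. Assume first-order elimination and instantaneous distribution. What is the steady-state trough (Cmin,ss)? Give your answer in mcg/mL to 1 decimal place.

20.1 mcg/mL

τ/t½ = 30/39 ≈ 0.76923, so fraction remaining f = (1/2)^(30/39) ≈ 0.5867.
Single-dose peak C₀ = D/Vd = 2491/176 ≈ 14.153 mcg/mL.
Steady-state trough Cmin,ss = C₀·f/(1−f) ≈ 14.153 × 0.5867/0.4133 ≈ 20.091 mcg/mL.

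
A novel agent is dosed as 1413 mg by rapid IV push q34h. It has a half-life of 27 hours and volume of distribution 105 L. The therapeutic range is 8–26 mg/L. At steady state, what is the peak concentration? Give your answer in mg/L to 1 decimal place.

23.1 mg/L

Over one 34-h interval, 34/27 ≈ 1.2593 half-lives elapse, leaving f ≈ 0.4178 of each dose.
At steady state, accumulation factor R = 1/(1 − e^(−kτ)) ≈ 1.7176.
Single-dose peak C₀ = D/Vd = 1413/105 ≈ 13.457 mg/L.
Steady-state peak Cmax,ss = C₀·R ≈ 13.457 × 1.7176 ≈ 23.114 mg/L.
Peak 23.1 mg/L vs MTC 26 mg/L: below toxic threshold.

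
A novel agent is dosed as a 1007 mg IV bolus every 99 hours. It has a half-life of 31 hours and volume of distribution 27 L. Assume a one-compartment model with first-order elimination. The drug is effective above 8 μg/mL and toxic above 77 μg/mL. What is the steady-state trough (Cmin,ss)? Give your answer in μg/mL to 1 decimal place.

4.6 μg/mL

Over one 99-h interval, 99/31 ≈ 3.1935 half-lives elapse, leaving f ≈ 0.1093 of each dose.
Single-dose peak C₀ = D/Vd = 1007/27 ≈ 37.296 μg/mL.
Steady-state trough Cmin,ss = C₀·f/(1−f) ≈ 37.296 × 0.1093/0.8907 ≈ 4.577 μg/mL.
Trough 4.6 μg/mL vs MEC 8 μg/mL: subtherapeutic.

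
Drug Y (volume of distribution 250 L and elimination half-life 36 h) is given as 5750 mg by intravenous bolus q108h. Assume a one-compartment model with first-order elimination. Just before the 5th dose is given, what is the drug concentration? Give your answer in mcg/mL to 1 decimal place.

3.3 mcg/mL

f = (1/2)^(τ/t½) = (1/2)^(108/36) ≈ 0.1250.
C₀ = D/Vd = 5750/250 ≈ 23.000 mcg/mL.
Before the 5th dose, 4 doses have been given. Superposition: Cmin = C₀·(f + f² + … + f^4).
≈ 23.000 × (0.1250 + 0.0156 + 0.0020 + 0.0002) ≈ 23.000 × 0.1428 ≈ 3.284 mcg/mL.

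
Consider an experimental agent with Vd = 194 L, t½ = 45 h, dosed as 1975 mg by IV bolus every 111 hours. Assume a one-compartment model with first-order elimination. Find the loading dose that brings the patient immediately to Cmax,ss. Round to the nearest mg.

2411 mg

f = (1/2)^(111/45) ≈ 0.180909; accumulation ratio R = 1/(1−f) ≈ 1.22087.
Loading dose to hit Cmax,ss on first dose: D_load = D_maint·R ≈ 1975 × 1.22087 ≈ 2411.22 mg.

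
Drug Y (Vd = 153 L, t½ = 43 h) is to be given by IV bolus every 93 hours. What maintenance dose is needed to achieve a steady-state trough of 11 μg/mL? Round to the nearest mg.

5853 mg

τ/t½ = 93/43 ≈ 2.1628, so f = (1/2)^(93/43) ≈ 0.223324.
Cmin,ss = (D/Vd)·f/(1−f), so D = Cmin,ss·Vd·(1−f)/f.
D = 11 × 153 × (1−f)/f ≈ 11 × 153 × 3.47780 ≈ 5853.14 mg.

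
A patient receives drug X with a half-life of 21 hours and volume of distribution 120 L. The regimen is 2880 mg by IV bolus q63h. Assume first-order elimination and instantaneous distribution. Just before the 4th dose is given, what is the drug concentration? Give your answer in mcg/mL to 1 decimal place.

3.4 mcg/mL

f = (1/2)^(τ/t½) = (1/2)^(63/21) ≈ 0.1250.
C₀ = D/Vd = 2880/120 ≈ 24.000 mcg/mL.
Before the 4th dose, 3 doses have been given. Superposition: Cmin = C₀·(f + f² + … + f^3).
≈ 24.000 × (0.1250 + 0.0156 + 0.0020) ≈ 24.000 × 0.1426 ≈ 3.422 mcg/mL.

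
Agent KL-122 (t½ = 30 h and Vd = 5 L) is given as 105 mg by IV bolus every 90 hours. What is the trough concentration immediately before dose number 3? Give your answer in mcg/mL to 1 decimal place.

3.0 mcg/mL

f = (1/2)^(τ/t½) = (1/2)^(90/30) ≈ 0.1250.
C₀ = D/Vd = 105/5 ≈ 21.000 mcg/mL.
Before the 3rd dose, 2 doses have been given. Superposition: Cmin = C₀·(f + f²).
≈ 21.000 × (0.1250 + 0.0156) ≈ 21.000 × 0.1406 ≈ 2.953 mcg/mL.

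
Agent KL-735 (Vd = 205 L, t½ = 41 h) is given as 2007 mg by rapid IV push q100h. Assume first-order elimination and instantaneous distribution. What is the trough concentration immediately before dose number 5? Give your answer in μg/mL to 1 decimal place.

f = (1/2)^(τ/t½) = (1/2)^(100/41) ≈ 0.1844.
C₀ = D/Vd = 2007/205 ≈ 9.790 μg/mL.
Before the 5th dose, 4 doses have been given. Superposition: Cmin = C₀·(f + f² + … + f^4).
≈ 9.790 × (0.1844 + 0.0340 + 0.0063 + 0.0012) ≈ 9.790 × 0.2259 ≈ 2.212 μg/mL.

2.2 μg/mL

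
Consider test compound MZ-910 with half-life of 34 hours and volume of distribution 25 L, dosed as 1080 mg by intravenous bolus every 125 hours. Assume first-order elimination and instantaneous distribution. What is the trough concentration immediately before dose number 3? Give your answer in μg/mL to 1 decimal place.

3.6 μg/mL

f = (1/2)^(τ/t½) = (1/2)^(125/34) ≈ 0.0782.
C₀ = D/Vd = 1080/25 ≈ 43.200 μg/mL.
Before the 3rd dose, 2 doses have been given. Superposition: Cmin = C₀·(f + f²).
≈ 43.200 × (0.0782 + 0.0061) ≈ 43.200 × 0.0843 ≈ 3.642 μg/mL.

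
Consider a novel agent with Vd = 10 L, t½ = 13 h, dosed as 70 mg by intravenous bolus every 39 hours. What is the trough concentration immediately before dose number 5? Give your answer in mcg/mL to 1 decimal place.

1.0 mcg/mL

f = (1/2)^(τ/t½) = (1/2)^(39/13) ≈ 0.1250.
C₀ = D/Vd = 70/10 ≈ 7.000 mcg/mL.
Before the 5th dose, 4 doses have been given. Superposition: Cmin = C₀·(f + f² + … + f^4).
≈ 7.000 × (0.1250 + 0.0156 + 0.0020 + 0.0002) ≈ 7.000 × 0.1428 ≈ 1.000 mcg/mL.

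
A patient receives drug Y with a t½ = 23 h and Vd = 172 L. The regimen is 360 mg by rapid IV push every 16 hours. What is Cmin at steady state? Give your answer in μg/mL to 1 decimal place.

3.4 μg/mL

Over one 16-h interval, 16/23 ≈ 0.69565 half-lives elapse, leaving f ≈ 0.6174 of each dose.
Single-dose peak C₀ = D/Vd = 360/172 ≈ 2.093 μg/mL.
Steady-state trough Cmin,ss = C₀·f/(1−f) ≈ 2.093 × 0.6174/0.3826 ≈ 3.377 μg/mL.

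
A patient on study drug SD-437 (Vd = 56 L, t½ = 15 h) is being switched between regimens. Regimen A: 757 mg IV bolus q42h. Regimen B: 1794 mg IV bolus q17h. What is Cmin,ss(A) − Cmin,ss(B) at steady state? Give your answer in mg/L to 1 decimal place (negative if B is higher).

Regimen A: f = (1/2)^(42/15) ≈ 0.1436; Cmin,ss = (757/56)·f/(1−f) ≈ 2.267 mg/L.
Regimen B: f = (1/2)^(17/15) ≈ 0.4559; Cmin,ss = (1794/56)·f/(1−f) ≈ 26.843 mg/L.
Difference ≈ 2.267 − 26.843 ≈ -24.576 mg/L.

-24.6 mg/L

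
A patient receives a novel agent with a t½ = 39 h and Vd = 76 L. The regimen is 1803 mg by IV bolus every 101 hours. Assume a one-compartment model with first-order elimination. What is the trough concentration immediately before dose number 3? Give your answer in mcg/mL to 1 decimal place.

f = (1/2)^(τ/t½) = (1/2)^(101/39) ≈ 0.1661.
C₀ = D/Vd = 1803/76 ≈ 23.724 mcg/mL.
Before the 3rd dose, 2 doses have been given. Superposition: Cmin = C₀·(f + f²).
≈ 23.724 × (0.1661 + 0.0276) ≈ 23.724 × 0.1937 ≈ 4.595 mcg/mL.

4.6 mcg/mL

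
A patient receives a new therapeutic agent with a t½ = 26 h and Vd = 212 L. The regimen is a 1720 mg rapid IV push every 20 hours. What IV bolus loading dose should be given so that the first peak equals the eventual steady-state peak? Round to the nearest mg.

4162 mg

f = (1/2)^(20/26) ≈ 0.586730; accumulation ratio R = 1/(1−f) ≈ 2.41973.
Loading dose to hit Cmax,ss on first dose: D_load = D_maint·R ≈ 1720 × 2.41973 ≈ 4161.94 mg.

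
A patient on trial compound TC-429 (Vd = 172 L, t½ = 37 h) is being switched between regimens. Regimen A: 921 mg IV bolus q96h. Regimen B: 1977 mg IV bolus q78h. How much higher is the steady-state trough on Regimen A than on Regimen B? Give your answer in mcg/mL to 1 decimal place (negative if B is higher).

Regimen A: f = (1/2)^(96/37) ≈ 0.1656; Cmin,ss = (921/172)·f/(1−f) ≈ 1.063 mcg/mL.
Regimen B: f = (1/2)^(78/37) ≈ 0.2320; Cmin,ss = (1977/172)·f/(1−f) ≈ 3.472 mcg/mL.
Difference ≈ 1.063 − 3.472 ≈ -2.409 mcg/mL.

-2.4 mcg/mL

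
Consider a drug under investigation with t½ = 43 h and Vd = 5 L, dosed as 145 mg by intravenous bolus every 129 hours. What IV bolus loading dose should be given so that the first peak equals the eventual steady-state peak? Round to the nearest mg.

f = (1/2)^(129/43) ≈ 0.125000; accumulation ratio R = 1/(1−f) ≈ 1.14286.
Loading dose to hit Cmax,ss on first dose: D_load = D_maint·R ≈ 145 × 1.14286 ≈ 165.71 mg.

166 mg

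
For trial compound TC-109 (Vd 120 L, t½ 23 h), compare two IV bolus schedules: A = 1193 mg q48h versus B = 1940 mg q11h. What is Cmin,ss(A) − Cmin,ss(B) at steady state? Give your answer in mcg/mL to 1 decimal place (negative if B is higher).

-38.1 mcg/mL

Regimen A: f = (1/2)^(48/23) ≈ 0.2354; Cmin,ss = (1193/120)·f/(1−f) ≈ 3.061 mcg/mL.
Regimen B: f = (1/2)^(11/23) ≈ 0.7178; Cmin,ss = (1940/120)·f/(1−f) ≈ 41.121 mcg/mL.
Difference ≈ 3.061 − 41.121 ≈ -38.060 mcg/mL.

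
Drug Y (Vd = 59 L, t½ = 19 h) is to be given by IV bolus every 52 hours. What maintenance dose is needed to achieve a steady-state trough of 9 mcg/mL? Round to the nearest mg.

τ/t½ = 52/19 ≈ 2.7368, so f = (1/2)^(52/19) ≈ 0.150013.
Cmin,ss = (D/Vd)·f/(1−f), so D = Cmin,ss·Vd·(1−f)/f.
D = 9 × 59 × (1−f)/f ≈ 9 × 59 × 5.66609 ≈ 3008.69 mg.

3009 mg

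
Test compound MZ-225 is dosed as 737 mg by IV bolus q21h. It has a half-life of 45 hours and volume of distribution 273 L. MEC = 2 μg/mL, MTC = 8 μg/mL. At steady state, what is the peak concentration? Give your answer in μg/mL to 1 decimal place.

9.8 μg/mL

τ/t½ = 21/45 ≈ 0.46667, so fraction remaining f = (1/2)^(21/45) ≈ 0.7236.
Accumulation ratio R = 1/(1 − f) ≈ 1/0.2764 ≈ 3.6179.
Single-dose peak C₀ = D/Vd = 737/273 ≈ 2.700 μg/mL.
Cmax,ss = C₀/(1 − f) ≈ 2.700/0.2764 ≈ 9.768 μg/mL.
Peak 9.8 μg/mL vs MTC 8 μg/mL: exceeds toxic threshold.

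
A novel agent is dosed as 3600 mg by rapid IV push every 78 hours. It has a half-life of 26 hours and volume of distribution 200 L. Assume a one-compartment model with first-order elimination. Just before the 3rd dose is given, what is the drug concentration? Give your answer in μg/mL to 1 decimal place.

f = (1/2)^(τ/t½) = (1/2)^(78/26) ≈ 0.1250.
C₀ = D/Vd = 3600/200 ≈ 18.000 μg/mL.
Before the 3rd dose, 2 doses have been given. Superposition: Cmin = C₀·(f + f²).
≈ 18.000 × (0.1250 + 0.0156) ≈ 18.000 × 0.1406 ≈ 2.531 μg/mL.

2.5 μg/mL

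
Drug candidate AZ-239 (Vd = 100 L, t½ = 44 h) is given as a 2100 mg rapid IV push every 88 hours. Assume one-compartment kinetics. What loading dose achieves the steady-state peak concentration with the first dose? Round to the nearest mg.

2800 mg

f = (1/2)^(88/44) ≈ 0.250000; accumulation ratio R = 1/(1−f) ≈ 1.33333.
Loading dose to hit Cmax,ss on first dose: D_load = D_maint·R ≈ 2100 × 1.33333 ≈ 2799.99 mg.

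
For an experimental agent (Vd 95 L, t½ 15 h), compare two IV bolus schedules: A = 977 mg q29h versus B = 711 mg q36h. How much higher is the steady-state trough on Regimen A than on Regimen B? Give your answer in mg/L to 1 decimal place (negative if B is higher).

Regimen A: f = (1/2)^(29/15) ≈ 0.2618; Cmin,ss = (977/95)·f/(1−f) ≈ 3.647 mg/L.
Regimen B: f = (1/2)^(36/15) ≈ 0.1895; Cmin,ss = (711/95)·f/(1−f) ≈ 1.750 mg/L.
Difference ≈ 3.647 − 1.750 ≈ 1.897 mg/L.

1.9 mg/L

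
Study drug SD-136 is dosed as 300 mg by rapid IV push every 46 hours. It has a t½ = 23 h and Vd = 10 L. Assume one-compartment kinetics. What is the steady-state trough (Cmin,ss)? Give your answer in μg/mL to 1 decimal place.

τ = 46 h = 2 half-lives, so f = (1/2)^2 = 0.25.
Accumulation ratio R = 1/(1 − f) = 1/0.75 = 4/3.
Single-dose peak C₀ = D/Vd = 300/10 = 30 μg/mL.
Steady-state peak Cmax,ss = C₀·R = 30 × 4/3 ≈ 40.000 μg/mL.
Steady-state trough Cmin,ss = Cmax,ss·f ≈ 40.000 × 0.25 ≈ 10.000 μg/mL.

10.0 μg/mL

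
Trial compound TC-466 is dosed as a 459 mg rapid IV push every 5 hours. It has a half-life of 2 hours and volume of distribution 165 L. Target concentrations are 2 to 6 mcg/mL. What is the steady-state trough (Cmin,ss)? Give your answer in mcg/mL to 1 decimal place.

τ/t½ = 5/2 ≈ 2.5, so fraction remaining f = (1/2)^(5/2) ≈ 0.1768.
Single-dose peak C₀ = D/Vd = 459/165 ≈ 2.782 mcg/mL.
Steady-state trough Cmin,ss = C₀·f/(1−f) ≈ 2.782 × 0.1768/0.8232 ≈ 0.597 mcg/mL.
Trough 0.6 mcg/mL vs MEC 2 mcg/mL: subtherapeutic.

0.6 mcg/mL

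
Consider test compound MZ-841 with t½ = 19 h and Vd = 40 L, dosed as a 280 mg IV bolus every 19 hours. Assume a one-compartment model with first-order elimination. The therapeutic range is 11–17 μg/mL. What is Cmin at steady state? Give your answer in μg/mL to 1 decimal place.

7.0 μg/mL

τ = 19 h = 1 half-life, so f = (1/2)^1 = 0.5.
At steady state, R = 1/(1 − 0.5) = 2/1.
Single-dose peak C₀ = D/Vd = 280/40 = 7 μg/mL.
Steady-state peak Cmax,ss = C₀·R = 7 × 2/1 ≈ 14.000 μg/mL.
Steady-state trough Cmin,ss = Cmax,ss·f ≈ 14.000 × 0.5 ≈ 7.000 μg/mL.
Trough 7.0 μg/mL vs MEC 11 μg/mL: subtherapeutic.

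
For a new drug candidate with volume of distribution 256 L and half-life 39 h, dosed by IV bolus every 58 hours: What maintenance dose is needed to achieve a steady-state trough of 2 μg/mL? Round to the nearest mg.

τ/t½ = 58/39 ≈ 1.4872, so f = (1/2)^(58/39) ≈ 0.356709.
Cmin,ss = (D/Vd)·f/(1−f), so D = Cmin,ss·Vd·(1−f)/f.
D = 2 × 256 × (1−f)/f ≈ 2 × 256 × 1.80341 ≈ 923.35 mg.

923 mg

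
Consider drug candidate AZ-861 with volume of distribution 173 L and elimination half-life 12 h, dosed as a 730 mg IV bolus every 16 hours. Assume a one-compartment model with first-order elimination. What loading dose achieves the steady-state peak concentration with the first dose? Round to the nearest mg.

1210 mg

f = (1/2)^(16/12) ≈ 0.396850; accumulation ratio R = 1/(1−f) ≈ 1.65796.
Loading dose to hit Cmax,ss on first dose: D_load = D_maint·R ≈ 730 × 1.65796 ≈ 1210.31 mg.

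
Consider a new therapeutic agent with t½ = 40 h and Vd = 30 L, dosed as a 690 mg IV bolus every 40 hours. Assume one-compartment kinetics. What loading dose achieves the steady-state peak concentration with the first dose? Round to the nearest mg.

1380 mg

f = (1/2)^(40/40) ≈ 0.500000; accumulation ratio R = 1/(1−f) ≈ 2.00000.
Loading dose to hit Cmax,ss on first dose: D_load = D_maint·R ≈ 690 × 2.00000 ≈ 1380.00 mg.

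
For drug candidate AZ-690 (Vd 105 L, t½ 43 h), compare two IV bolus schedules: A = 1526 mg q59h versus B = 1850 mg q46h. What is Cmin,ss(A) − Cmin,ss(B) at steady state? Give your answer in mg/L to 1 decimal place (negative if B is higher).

-6.9 mg/L

Regimen A: f = (1/2)^(59/43) ≈ 0.3863; Cmin,ss = (1526/105)·f/(1−f) ≈ 9.148 mg/L.
Regimen B: f = (1/2)^(46/43) ≈ 0.4764; Cmin,ss = (1850/105)·f/(1−f) ≈ 16.031 mg/L.
Difference ≈ 9.148 − 16.031 ≈ -6.883 mg/L.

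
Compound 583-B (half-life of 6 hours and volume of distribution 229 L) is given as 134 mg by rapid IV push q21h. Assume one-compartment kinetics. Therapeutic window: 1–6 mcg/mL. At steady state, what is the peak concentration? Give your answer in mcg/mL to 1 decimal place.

Over one 21-h interval, 21/6 ≈ 3.5 half-lives elapse, leaving f ≈ 0.0884 of each dose.
At steady state, accumulation factor R = 1/(1 − e^(−kτ)) ≈ 1.0970.
Single-dose peak C₀ = D/Vd = 134/229 ≈ 0.585 mcg/mL.
Cmax,ss = C₀/(1 − f) ≈ 0.585/0.9116 ≈ 0.642 mcg/mL.
Peak 0.6 mcg/mL vs MTC 6 mcg/mL: below toxic threshold.

0.6 mcg/mL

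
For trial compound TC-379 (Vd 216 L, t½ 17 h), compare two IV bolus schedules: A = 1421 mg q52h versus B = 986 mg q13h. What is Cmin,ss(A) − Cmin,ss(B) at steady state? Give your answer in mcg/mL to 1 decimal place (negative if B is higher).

Regimen A: f = (1/2)^(52/17) ≈ 0.1200; Cmin,ss = (1421/216)·f/(1−f) ≈ 0.897 mcg/mL.
Regimen B: f = (1/2)^(13/17) ≈ 0.5886; Cmin,ss = (986/216)·f/(1−f) ≈ 6.531 mcg/mL.
Difference ≈ 0.897 − 6.531 ≈ -5.634 mcg/mL.

-5.6 mcg/mL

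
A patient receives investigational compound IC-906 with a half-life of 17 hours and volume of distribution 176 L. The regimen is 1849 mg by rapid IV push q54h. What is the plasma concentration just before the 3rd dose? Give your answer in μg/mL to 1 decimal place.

f = (1/2)^(τ/t½) = (1/2)^(54/17) ≈ 0.1106.
C₀ = D/Vd = 1849/176 ≈ 10.506 μg/mL.
Before the 3rd dose, 2 doses have been given. Superposition: Cmin = C₀·(f + f²).
≈ 10.506 × (0.1106 + 0.0122) ≈ 10.506 × 0.1228 ≈ 1.290 μg/mL.

1.3 μg/mL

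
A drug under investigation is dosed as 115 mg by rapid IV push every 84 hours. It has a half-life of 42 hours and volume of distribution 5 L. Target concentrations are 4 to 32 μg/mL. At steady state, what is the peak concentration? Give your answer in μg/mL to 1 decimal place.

30.7 μg/mL

τ = 84 h = 2 half-lives, so f = (1/2)^2 = 0.25.
At steady state, R = 1/(1 − 0.25) = 4/3.
Single-dose peak C₀ = D/Vd = 115/5 = 23 μg/mL.
Steady-state peak Cmax,ss = C₀·R = 23 × 4/3 ≈ 30.667 μg/mL.
Peak 30.7 μg/mL vs MTC 32 μg/mL: below toxic threshold.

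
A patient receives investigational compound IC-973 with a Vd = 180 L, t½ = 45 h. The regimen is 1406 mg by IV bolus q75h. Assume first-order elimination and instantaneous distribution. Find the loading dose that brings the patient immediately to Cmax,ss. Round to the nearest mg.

2052 mg

f = (1/2)^(75/45) ≈ 0.314980; accumulation ratio R = 1/(1−f) ≈ 1.45981.
Loading dose to hit Cmax,ss on first dose: D_load = D_maint·R ≈ 1406 × 1.45981 ≈ 2052.49 mg.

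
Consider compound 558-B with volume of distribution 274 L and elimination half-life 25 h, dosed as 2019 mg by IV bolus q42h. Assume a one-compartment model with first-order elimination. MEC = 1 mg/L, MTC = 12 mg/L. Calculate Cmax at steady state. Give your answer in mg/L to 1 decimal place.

k = ln2/t½ = ln2/25 ≈ 0.027726 h⁻¹; fraction remaining f = e^(−kτ) = e^(−0.027726×42) ≈ 0.3121.
At steady state, accumulation factor R = 1/(1 − e^(−kτ)) ≈ 1.4537.
Single-dose peak C₀ = D/Vd = 2019/274 ≈ 7.369 mg/L.
Cmax,ss = C₀/(1 − f) ≈ 7.369/0.6879 ≈ 10.712 mg/L.
Peak 10.7 mg/L vs MTC 12 mg/L: below toxic threshold.

10.7 mg/L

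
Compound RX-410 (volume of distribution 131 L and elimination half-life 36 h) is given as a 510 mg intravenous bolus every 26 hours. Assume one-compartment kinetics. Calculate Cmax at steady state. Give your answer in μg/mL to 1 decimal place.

9.9 μg/mL

τ/t½ = 26/36 ≈ 0.72222, so fraction remaining f = (1/2)^(26/36) ≈ 0.6062.
Accumulation ratio R = 1/(1 − f) ≈ 1/0.3938 ≈ 2.5394.
Single-dose peak C₀ = D/Vd = 510/131 ≈ 3.893 μg/mL.
Steady-state peak Cmax,ss = C₀·R ≈ 3.893 × 2.5394 ≈ 9.886 μg/mL.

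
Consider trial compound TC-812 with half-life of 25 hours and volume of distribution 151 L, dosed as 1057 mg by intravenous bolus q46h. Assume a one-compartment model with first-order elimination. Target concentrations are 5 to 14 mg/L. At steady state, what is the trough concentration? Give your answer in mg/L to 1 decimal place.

τ/t½ = 46/25 ≈ 1.84, so fraction remaining f = (1/2)^(46/25) ≈ 0.2793.
Single-dose peak C₀ = D/Vd = 1057/151 ≈ 7.000 mg/L.
Steady-state trough Cmin,ss = C₀·f/(1−f) ≈ 7.000 × 0.2793/0.7207 ≈ 2.713 mg/L.
Trough 2.7 mg/L vs MEC 5 mg/L: subtherapeutic.

2.7 mg/L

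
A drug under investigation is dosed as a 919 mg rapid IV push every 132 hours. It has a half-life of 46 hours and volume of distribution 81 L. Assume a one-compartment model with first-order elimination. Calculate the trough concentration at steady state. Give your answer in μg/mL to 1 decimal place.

k = ln2/t½ = ln2/46 ≈ 0.015068 h⁻¹; fraction remaining f = e^(−kτ) = e^(−0.015068×132) ≈ 0.1368.
At steady state, accumulation factor R = 1/(1 − e^(−kτ)) ≈ 1.1585.
Each bolus raises the concentration by D/Vd = 919/81 ≈ 11.346 μg/mL.
Cmax,ss = C₀/(1 − f) ≈ 11.346/0.8632 ≈ 13.144 μg/mL.
Steady-state trough Cmin,ss = Cmax,ss·f ≈ 13.144 × 0.1368 ≈ 1.798 μg/mL.

1.8 μg/mL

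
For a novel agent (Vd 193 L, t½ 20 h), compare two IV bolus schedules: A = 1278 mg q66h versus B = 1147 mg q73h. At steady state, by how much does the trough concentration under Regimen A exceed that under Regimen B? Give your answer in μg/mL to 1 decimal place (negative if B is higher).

0.2 μg/mL

Regimen A: f = (1/2)^(66/20) ≈ 0.1015; Cmin,ss = (1278/193)·f/(1−f) ≈ 0.748 μg/mL.
Regimen B: f = (1/2)^(73/20) ≈ 0.0797; Cmin,ss = (1147/193)·f/(1−f) ≈ 0.515 μg/mL.
Difference ≈ 0.748 − 0.515 ≈ 0.233 μg/mL.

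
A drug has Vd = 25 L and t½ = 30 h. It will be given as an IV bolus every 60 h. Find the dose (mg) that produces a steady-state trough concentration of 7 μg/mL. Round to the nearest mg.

525 mg

τ/t½ = 60/30 ≈ 2, so f = (1/2)^(60/30) ≈ 0.250000.
Cmin,ss = (D/Vd)·f/(1−f), so D = Cmin,ss·Vd·(1−f)/f.
D = 7 × 25 × (1−f)/f ≈ 7 × 25 × 3.00000 ≈ 525.00 mg.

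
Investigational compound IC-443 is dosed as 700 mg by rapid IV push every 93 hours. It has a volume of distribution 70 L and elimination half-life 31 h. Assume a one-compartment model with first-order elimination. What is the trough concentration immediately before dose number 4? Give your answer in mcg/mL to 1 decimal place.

f = (1/2)^(τ/t½) = (1/2)^(93/31) ≈ 0.1250.
C₀ = D/Vd = 700/70 ≈ 10.000 mcg/mL.
Before the 4th dose, 3 doses have been given. Superposition: Cmin = C₀·(f + f² + … + f^3).
≈ 10.000 × (0.1250 + 0.0156 + 0.0020) ≈ 10.000 × 0.1426 ≈ 1.426 mcg/mL.

1.4 mcg/mL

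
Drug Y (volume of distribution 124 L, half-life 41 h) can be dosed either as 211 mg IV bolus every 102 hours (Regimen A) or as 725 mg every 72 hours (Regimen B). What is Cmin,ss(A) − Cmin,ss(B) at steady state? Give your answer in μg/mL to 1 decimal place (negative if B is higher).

-2.1 μg/mL

Regimen A: f = (1/2)^(102/41) ≈ 0.1783; Cmin,ss = (211/124)·f/(1−f) ≈ 0.369 μg/mL.
Regimen B: f = (1/2)^(72/41) ≈ 0.2960; Cmin,ss = (725/124)·f/(1−f) ≈ 2.458 μg/mL.
Difference ≈ 0.369 − 2.458 ≈ -2.089 μg/mL.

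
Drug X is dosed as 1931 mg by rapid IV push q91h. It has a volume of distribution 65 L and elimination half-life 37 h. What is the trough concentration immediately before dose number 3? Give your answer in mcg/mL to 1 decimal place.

6.4 mcg/mL

f = (1/2)^(τ/t½) = (1/2)^(91/37) ≈ 0.1818.
C₀ = D/Vd = 1931/65 ≈ 29.708 mcg/mL.
Before the 3rd dose, 2 doses have been given. Superposition: Cmin = C₀·(f + f²).
≈ 29.708 × (0.1818 + 0.0331) ≈ 29.708 × 0.2149 ≈ 6.384 mcg/mL.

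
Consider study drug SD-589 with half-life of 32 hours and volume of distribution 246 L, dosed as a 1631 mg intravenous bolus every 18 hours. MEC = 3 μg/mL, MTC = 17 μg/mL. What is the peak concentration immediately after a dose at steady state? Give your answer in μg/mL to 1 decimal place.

20.5 μg/mL

Over one 18-h interval, 18/32 ≈ 0.5625 half-lives elapse, leaving f ≈ 0.6771 of each dose.
At steady state, accumulation factor R = 1/(1 − e^(−kτ)) ≈ 3.0969.
Each bolus raises the concentration by D/Vd = 1631/246 ≈ 6.630 μg/mL.
Steady-state peak Cmax,ss = C₀·R ≈ 6.630 × 3.0969 ≈ 20.532 μg/mL.
Peak 20.5 μg/mL vs MTC 17 μg/mL: exceeds toxic threshold.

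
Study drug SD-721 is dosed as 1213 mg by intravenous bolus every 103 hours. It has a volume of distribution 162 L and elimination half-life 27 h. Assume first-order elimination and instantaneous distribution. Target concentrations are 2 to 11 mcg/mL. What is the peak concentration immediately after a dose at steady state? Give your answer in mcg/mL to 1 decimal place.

τ/t½ = 103/27 ≈ 3.8148, so fraction remaining f = (1/2)^(103/27) ≈ 0.0711.
At steady state, accumulation factor R = 1/(1 − e^(−kτ)) ≈ 1.0765.
Each bolus raises the concentration by D/Vd = 1213/162 ≈ 7.488 mcg/mL.
Steady-state peak Cmax,ss = C₀·R ≈ 7.488 × 1.0765 ≈ 8.061 mcg/mL.
Peak 8.1 mcg/mL vs MTC 11 mcg/mL: below toxic threshold.

8.1 mcg/mL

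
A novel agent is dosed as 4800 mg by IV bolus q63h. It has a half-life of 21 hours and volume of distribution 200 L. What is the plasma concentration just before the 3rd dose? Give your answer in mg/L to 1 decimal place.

f = (1/2)^(τ/t½) = (1/2)^(63/21) ≈ 0.1250.
C₀ = D/Vd = 4800/200 ≈ 24.000 mg/L.
Before the 3rd dose, 2 doses have been given. Superposition: Cmin = C₀·(f + f²).
≈ 24.000 × (0.1250 + 0.0156) ≈ 24.000 × 0.1406 ≈ 3.374 mg/L.

3.4 mg/L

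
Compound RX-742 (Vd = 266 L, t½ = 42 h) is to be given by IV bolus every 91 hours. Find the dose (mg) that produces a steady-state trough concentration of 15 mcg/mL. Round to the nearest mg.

13924 mg

τ/t½ = 91/42 ≈ 2.1667, so f = (1/2)^(91/42) ≈ 0.222725.
Cmin,ss = (D/Vd)·f/(1−f), so D = Cmin,ss·Vd·(1−f)/f.
D = 15 × 266 × (1−f)/f ≈ 15 × 266 × 3.48984 ≈ 13924.46 mg.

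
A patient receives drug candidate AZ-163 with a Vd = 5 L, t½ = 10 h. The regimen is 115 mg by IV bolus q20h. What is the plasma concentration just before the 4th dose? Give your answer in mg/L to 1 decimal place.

f = (1/2)^(τ/t½) = (1/2)^(20/10) ≈ 0.2500.
C₀ = D/Vd = 115/5 ≈ 23.000 mg/L.
Before the 4th dose, 3 doses have been given. Superposition: Cmin = C₀·(f + f² + … + f^3).
≈ 23.000 × (0.2500 + 0.0625 + 0.0156) ≈ 23.000 × 0.3281 ≈ 7.546 mg/L.

7.5 mg/L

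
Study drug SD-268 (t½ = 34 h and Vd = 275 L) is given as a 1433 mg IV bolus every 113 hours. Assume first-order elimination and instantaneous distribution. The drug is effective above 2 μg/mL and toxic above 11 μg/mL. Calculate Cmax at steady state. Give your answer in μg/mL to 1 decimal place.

5.8 μg/mL

k = ln2/t½ = ln2/34 ≈ 0.020387 h⁻¹; fraction remaining f = e^(−kτ) = e^(−0.020387×113) ≈ 0.0999.
At steady state, accumulation factor R = 1/(1 − e^(−kτ)) ≈ 1.1110.
Single-dose peak C₀ = D/Vd = 1433/275 ≈ 5.211 μg/mL.
Steady-state peak Cmax,ss = C₀·R ≈ 5.211 × 1.1110 ≈ 5.789 μg/mL.
Peak 5.8 μg/mL vs MTC 11 μg/mL: below toxic threshold.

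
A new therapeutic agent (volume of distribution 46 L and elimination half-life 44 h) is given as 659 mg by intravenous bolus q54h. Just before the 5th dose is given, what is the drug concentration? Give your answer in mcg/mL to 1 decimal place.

f = (1/2)^(τ/t½) = (1/2)^(54/44) ≈ 0.4271.
C₀ = D/Vd = 659/46 ≈ 14.326 mcg/mL.
Before the 5th dose, 4 doses have been given. Superposition: Cmin = C₀·(f + f² + … + f^4).
≈ 14.326 × (0.4271 + 0.1824 + 0.0779 + 0.0333) ≈ 14.326 × 0.7207 ≈ 10.325 mcg/mL.

10.3 mcg/mL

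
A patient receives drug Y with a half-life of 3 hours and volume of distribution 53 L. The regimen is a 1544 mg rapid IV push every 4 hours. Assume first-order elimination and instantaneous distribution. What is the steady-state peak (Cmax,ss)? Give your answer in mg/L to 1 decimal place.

48.3 mg/L

k = ln2/t½ = ln2/3 ≈ 0.231049 h⁻¹; fraction remaining f = e^(−kτ) = e^(−0.231049×4) ≈ 0.3969.
Accumulation ratio R = 1/(1 − f) ≈ 1/0.6031 ≈ 1.6581.
Each bolus raises the concentration by D/Vd = 1544/53 ≈ 29.132 mg/L.
Steady-state peak Cmax,ss = C₀·R ≈ 29.132 × 1.6581 ≈ 48.304 mg/L.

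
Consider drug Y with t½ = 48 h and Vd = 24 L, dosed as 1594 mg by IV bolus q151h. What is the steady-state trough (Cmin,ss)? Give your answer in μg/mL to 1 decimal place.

τ/t½ = 151/48 ≈ 3.1458, so fraction remaining f = (1/2)^(151/48) ≈ 0.1130.
At steady state, accumulation factor R = 1/(1 − e^(−kτ)) ≈ 1.1274.
Each bolus raises the concentration by D/Vd = 1594/24 ≈ 66.417 μg/mL.
Steady-state peak Cmax,ss = C₀·R ≈ 66.417 × 1.1274 ≈ 74.879 μg/mL.
One interval later, Cmin,ss = Cmax,ss·e^(−kτ) ≈ 74.879 × 0.1130 ≈ 8.461 μg/mL.

8.5 μg/mL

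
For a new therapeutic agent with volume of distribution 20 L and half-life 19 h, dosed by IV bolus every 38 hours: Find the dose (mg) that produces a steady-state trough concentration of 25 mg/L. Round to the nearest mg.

τ/t½ = 38/19 ≈ 2, so f = (1/2)^(38/19) ≈ 0.250000.
Cmin,ss = (D/Vd)·f/(1−f), so D = Cmin,ss·Vd·(1−f)/f.
D = 25 × 20 × (1−f)/f ≈ 25 × 20 × 3.00000 ≈ 1500.00 mg.

1500 mg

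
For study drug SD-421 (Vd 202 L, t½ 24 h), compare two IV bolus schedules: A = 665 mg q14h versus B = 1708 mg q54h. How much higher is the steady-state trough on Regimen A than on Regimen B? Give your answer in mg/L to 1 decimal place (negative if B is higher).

4.4 mg/L

Regimen A: f = (1/2)^(14/24) ≈ 0.6674; Cmin,ss = (665/202)·f/(1−f) ≈ 6.606 mg/L.
Regimen B: f = (1/2)^(54/24) ≈ 0.2102; Cmin,ss = (1708/202)·f/(1−f) ≈ 2.250 mg/L.
Difference ≈ 6.606 − 2.250 ≈ 4.356 mg/L.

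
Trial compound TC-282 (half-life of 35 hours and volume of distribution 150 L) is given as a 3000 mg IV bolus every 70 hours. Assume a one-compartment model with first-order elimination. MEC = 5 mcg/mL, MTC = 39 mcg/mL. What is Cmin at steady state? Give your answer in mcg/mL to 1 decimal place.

6.7 mcg/mL

τ = 70 h = 2 half-lives, so f = (1/2)^2 = 0.25.
Accumulation ratio R = 1/(1 − f) = 1/0.75 = 4/3.
Single-dose peak C₀ = D/Vd = 3000/150 = 20 mcg/mL.
Steady-state peak Cmax,ss = C₀·R = 20 × 4/3 ≈ 26.667 mcg/mL.
Steady-state trough Cmin,ss = Cmax,ss·f ≈ 26.667 × 0.25 ≈ 6.667 mcg/mL.
Trough 6.7 mcg/mL vs MEC 5 mcg/mL: adequate.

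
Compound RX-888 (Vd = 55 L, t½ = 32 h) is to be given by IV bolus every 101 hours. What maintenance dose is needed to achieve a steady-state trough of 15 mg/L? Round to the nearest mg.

6530 mg

τ/t½ = 101/32 ≈ 3.1562, so f = (1/2)^(101/32) ≈ 0.112169.
Cmin,ss = (D/Vd)·f/(1−f), so D = Cmin,ss·Vd·(1−f)/f.
D = 15 × 55 × (1−f)/f ≈ 15 × 55 × 7.91512 ≈ 6529.97 mg.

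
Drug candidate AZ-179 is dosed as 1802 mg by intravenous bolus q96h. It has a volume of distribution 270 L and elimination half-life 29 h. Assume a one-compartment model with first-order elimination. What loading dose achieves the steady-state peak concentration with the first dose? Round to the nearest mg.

2004 mg

f = (1/2)^(96/29) ≈ 0.100806; accumulation ratio R = 1/(1−f) ≈ 1.11211.
Loading dose to hit Cmax,ss on first dose: D_load = D_maint·R ≈ 1802 × 1.11211 ≈ 2004.02 mg.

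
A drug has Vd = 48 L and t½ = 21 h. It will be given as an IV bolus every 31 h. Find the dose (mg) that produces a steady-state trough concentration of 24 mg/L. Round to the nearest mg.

2053 mg

τ/t½ = 31/21 ≈ 1.4762, so f = (1/2)^(31/21) ≈ 0.359437.
Cmin,ss = (D/Vd)·f/(1−f), so D = Cmin,ss·Vd·(1−f)/f.
D = 24 × 48 × (1−f)/f ≈ 24 × 48 × 1.78213 ≈ 2053.01 mg.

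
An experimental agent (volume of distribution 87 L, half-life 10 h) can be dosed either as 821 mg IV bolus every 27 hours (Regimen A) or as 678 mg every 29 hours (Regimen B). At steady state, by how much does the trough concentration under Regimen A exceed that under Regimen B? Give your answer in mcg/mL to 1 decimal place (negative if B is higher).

Regimen A: f = (1/2)^(27/10) ≈ 0.1539; Cmin,ss = (821/87)·f/(1−f) ≈ 1.716 mcg/mL.
Regimen B: f = (1/2)^(29/10) ≈ 0.1340; Cmin,ss = (678/87)·f/(1−f) ≈ 1.206 mcg/mL.
Difference ≈ 1.716 − 1.206 ≈ 0.510 mcg/mL.

0.5 mcg/mL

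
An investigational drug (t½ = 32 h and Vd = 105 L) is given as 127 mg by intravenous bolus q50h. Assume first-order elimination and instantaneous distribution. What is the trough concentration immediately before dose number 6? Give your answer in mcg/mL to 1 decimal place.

0.6 mcg/mL

f = (1/2)^(τ/t½) = (1/2)^(50/32) ≈ 0.3386.
C₀ = D/Vd = 127/105 ≈ 1.210 mcg/mL.
Before the 6th dose, 5 doses have been given. Superposition: Cmin = C₀·(f + f² + … + f^5).
≈ 1.210 × (0.3386 + 0.1146 + 0.0388 + 0.0131 + 0.0045) ≈ 1.210 × 0.5096 ≈ 0.617 mcg/mL.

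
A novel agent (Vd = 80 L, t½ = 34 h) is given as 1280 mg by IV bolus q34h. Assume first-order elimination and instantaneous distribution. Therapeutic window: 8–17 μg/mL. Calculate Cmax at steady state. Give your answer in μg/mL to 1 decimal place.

32.0 μg/mL

The dosing interval is 1 half-life, so f = 2^(−1) = 0.5.
Accumulation ratio R = 1/(1 − f) = 1/0.5 = 2/1.
Single-dose peak C₀ = D/Vd = 1280/80 = 16 μg/mL.
Steady-state peak Cmax,ss = C₀·R = 16 × 2/1 ≈ 32.000 μg/mL.
Peak 32.0 μg/mL vs MTC 17 μg/mL: exceeds toxic threshold.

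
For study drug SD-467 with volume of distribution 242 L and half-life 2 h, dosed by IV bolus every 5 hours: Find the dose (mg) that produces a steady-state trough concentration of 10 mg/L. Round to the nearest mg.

τ/t½ = 5/2 ≈ 2.5, so f = (1/2)^(5/2) ≈ 0.176777.
Cmin,ss = (D/Vd)·f/(1−f), so D = Cmin,ss·Vd·(1−f)/f.
D = 10 × 242 × (1−f)/f ≈ 10 × 242 × 4.65684 ≈ 11269.55 mg.

11270 mg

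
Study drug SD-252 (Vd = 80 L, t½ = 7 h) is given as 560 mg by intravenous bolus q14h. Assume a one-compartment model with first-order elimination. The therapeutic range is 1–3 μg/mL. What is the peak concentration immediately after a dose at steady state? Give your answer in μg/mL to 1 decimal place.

9.3 μg/mL

τ = 14 h = 2 half-lives, so f = (1/2)^2 = 0.25.
Accumulation ratio R = 1/(1 − f) = 1/0.75 = 4/3.
Single-dose peak C₀ = D/Vd = 560/80 = 7 μg/mL.
Steady-state peak Cmax,ss = C₀·R = 7 × 4/3 ≈ 9.333 μg/mL.
Peak 9.3 μg/mL vs MTC 3 μg/mL: exceeds toxic threshold.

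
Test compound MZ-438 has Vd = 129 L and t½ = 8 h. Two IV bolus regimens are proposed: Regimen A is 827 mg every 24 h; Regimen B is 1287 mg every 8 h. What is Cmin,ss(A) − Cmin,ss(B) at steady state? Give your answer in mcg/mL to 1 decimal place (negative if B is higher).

Regimen A: f = (1/2)^(24/8) ≈ 0.1250; Cmin,ss = (827/129)·f/(1−f) ≈ 0.916 mcg/mL.
Regimen B: f = (1/2)^(8/8) ≈ 0.5000; Cmin,ss = (1287/129)·f/(1−f) ≈ 9.977 mcg/mL.
Difference ≈ 0.916 − 9.977 ≈ -9.061 mcg/mL.

-9.1 mcg/mL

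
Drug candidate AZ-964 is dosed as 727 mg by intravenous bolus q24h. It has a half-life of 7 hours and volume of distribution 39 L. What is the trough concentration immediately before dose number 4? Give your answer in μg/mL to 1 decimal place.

f = (1/2)^(τ/t½) = (1/2)^(24/7) ≈ 0.0929.
C₀ = D/Vd = 727/39 ≈ 18.641 μg/mL.
Before the 4th dose, 3 doses have been given. Superposition: Cmin = C₀·(f + f² + … + f^3).
≈ 18.641 × (0.0929 + 0.0086 + 0.0008) ≈ 18.641 × 0.1023 ≈ 1.907 μg/mL.

1.9 μg/mL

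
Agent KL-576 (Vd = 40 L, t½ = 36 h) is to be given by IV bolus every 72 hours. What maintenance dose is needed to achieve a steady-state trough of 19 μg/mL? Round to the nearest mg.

τ/t½ = 72/36 ≈ 2, so f = (1/2)^(72/36) ≈ 0.250000.
Cmin,ss = (D/Vd)·f/(1−f), so D = Cmin,ss·Vd·(1−f)/f.
D = 19 × 40 × (1−f)/f ≈ 19 × 40 × 3.00000 ≈ 2280.00 mg.

2280 mg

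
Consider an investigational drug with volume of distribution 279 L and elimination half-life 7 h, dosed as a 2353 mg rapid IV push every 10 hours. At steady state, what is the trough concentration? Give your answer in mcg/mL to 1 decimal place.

k = ln2/t½ = ln2/7 ≈ 0.099021 h⁻¹; fraction remaining f = e^(−kτ) = e^(−0.099021×10) ≈ 0.3715.
Accumulation ratio R = 1/(1 − f) ≈ 1/0.6285 ≈ 1.5911.
Each bolus raises the concentration by D/Vd = 2353/279 ≈ 8.434 mcg/mL.
Steady-state peak Cmax,ss = C₀·R ≈ 8.434 × 1.5911 ≈ 13.419 mcg/mL.
One interval later, Cmin,ss = Cmax,ss·e^(−kτ) ≈ 13.419 × 0.3715 ≈ 4.985 mcg/mL.

5.0 mcg/mL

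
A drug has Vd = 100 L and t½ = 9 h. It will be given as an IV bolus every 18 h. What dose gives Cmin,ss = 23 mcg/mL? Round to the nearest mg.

τ/t½ = 18/9 ≈ 2, so f = (1/2)^(18/9) ≈ 0.250000.
Cmin,ss = (D/Vd)·f/(1−f), so D = Cmin,ss·Vd·(1−f)/f.
D = 23 × 100 × (1−f)/f ≈ 23 × 100 × 3.00000 ≈ 6900.00 mg.

6900 mg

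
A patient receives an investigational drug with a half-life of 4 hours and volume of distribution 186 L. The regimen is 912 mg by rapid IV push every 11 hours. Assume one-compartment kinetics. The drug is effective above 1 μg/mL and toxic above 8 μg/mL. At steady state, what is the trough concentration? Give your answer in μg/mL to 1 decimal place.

k = ln2/t½ = ln2/4 ≈ 0.173287 h⁻¹; fraction remaining f = e^(−kτ) = e^(−0.173287×11) ≈ 0.1487.
At steady state, accumulation factor R = 1/(1 − e^(−kτ)) ≈ 1.1747.
Each bolus raises the concentration by D/Vd = 912/186 ≈ 4.903 μg/mL.
Steady-state peak Cmax,ss = C₀·R ≈ 4.903 × 1.1747 ≈ 5.760 μg/mL.
One interval later, Cmin,ss = Cmax,ss·e^(−kτ) ≈ 5.760 × 0.1487 ≈ 0.857 μg/mL.
Trough 0.9 μg/mL vs MEC 1 μg/mL: subtherapeutic.

0.9 μg/mL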